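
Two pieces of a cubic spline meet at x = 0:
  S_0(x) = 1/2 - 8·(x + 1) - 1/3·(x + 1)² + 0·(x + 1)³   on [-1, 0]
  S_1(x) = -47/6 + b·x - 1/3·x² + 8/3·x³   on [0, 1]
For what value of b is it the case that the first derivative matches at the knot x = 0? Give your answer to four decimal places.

-8.6667

S_0'(x) = -8 - 2/3·(x + 1) + 0·(x + 1)², so S_0'(0) = -26/3. On the right, S_1'(0) = b, so b = -26/3.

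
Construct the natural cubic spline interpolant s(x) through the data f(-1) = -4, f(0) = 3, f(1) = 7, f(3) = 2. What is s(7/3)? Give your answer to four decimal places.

4.8519

Let M_i = s''(x_i). Step sizes h_i = 1, 1, 2; slopes of the chords Δ_i = (y_(i+1) - y_i)/h_i = 7, 4, -5/2.
  1·M_0 + 4·M_1 + 1·M_2 = 6(Δ_1 - Δ_0) = -18
  1·M_1 + 6·M_2 + 2·M_3 = 6(Δ_2 - Δ_1) = -39
Natural end conditions: M_0 = M_3 = 0.
Hence M_0 = 0, M_1 = -3, M_2 = -6, M_3 = 0.
On [1, 3], s(x) = 7 + 3/2·(x - 1) - 3·(x - 1)² + 1/2·(x - 1)³.
With (x - 1) = 4/3: s(7/3) = 131/27.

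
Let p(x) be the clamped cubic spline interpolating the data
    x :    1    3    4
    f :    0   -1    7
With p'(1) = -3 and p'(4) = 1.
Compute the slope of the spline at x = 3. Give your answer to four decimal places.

7.9167

Write M_i for p''(x_i). With h_i = 2, 1 and divided differences Δ_i = -1/2, 8, the continuity of p' gives the tridiagonal system
  2·M_0 + 6·M_1 + 1·M_2 = 6(Δ_1 - Δ_0) = 51
Clamped end conditions give two more equations: 2h_0·M_0 + h_0·M_1 = 6(Δ_0 - p'(1)) = 15 and h_1·M_1 + 2h_1·M_2 = 6(p'(4) - Δ_1) = -42.
Hence M_0 = -41/12, M_1 = 43/3, M_2 = -169/6.
On [3, 4], p'(x) = b_1 + 2c_1·(x - 3) + 3d_1·(x - 3)² with b_1 = Δ_1 - h_1(2M_1 + M_2)/6 = 95/12, c_1 = M_1/2 = 43/6, d_1 = (M_2 - M_1)/(6h_1) = -85/12. So p'(3) = 95/12.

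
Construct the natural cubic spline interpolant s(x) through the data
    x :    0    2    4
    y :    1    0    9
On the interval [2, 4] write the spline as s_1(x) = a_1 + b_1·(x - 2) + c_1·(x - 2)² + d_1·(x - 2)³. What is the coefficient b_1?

With m_i denoting the second derivative at x_i, h_i = 2, 2, and Δ_i = (y_(i+1) − y_i)/h_i = -1/2, 9/2:
  2·m_0 + 8·m_1 + 2·m_2 = 6(Δ_1 - Δ_0) = 30
Natural end conditions: m_0 = m_2 = 0.
Forward elimination and back-substitution give m_0 = 0, m_1 = 15/4, m_2 = 0.
On [2, 4], with s_1(x) = a_1 + b_1·(x - 2) + c_1·(x - 2)² + d_1·(x - 2)³: c_1 = m_1/2 = 15/8, d_1 = (m_2 - m_1)/(6h_1) = -5/16, b_1 = Δ_1 - h_1(2m_1 + m_2)/6 = 2.

2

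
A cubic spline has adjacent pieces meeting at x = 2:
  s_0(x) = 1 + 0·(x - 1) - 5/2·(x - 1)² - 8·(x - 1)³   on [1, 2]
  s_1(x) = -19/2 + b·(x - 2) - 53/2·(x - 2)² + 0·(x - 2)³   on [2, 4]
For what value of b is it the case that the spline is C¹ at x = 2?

s_0'(x) = 0 - 5·(x - 1) - 24·(x - 1)², so s_0'(2) = -29. On the right, s_1'(2) = b, so b = -29.

-29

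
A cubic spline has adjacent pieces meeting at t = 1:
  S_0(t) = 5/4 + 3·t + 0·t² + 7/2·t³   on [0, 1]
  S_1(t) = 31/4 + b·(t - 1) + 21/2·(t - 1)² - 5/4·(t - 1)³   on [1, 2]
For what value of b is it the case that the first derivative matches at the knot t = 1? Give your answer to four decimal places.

13.5000

S_0'(t) = 3 + 0·t + 21/2·t², so S_0'(1) = 27/2. On the right, S_1'(1) = b, so b = 27/2.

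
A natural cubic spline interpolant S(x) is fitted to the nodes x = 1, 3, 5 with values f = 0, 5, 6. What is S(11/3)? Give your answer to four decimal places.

Write m_i for S''(x_i). With h_i = 2, 2 and divided differences Δ_i = 5/2, 1/2, the continuity of S' gives the tridiagonal system
  2·m_0 + 8·m_1 + 2·m_2 = 6(Δ_1 - Δ_0) = -12
Natural end conditions: m_0 = m_2 = 0.
Solving: m_0 = 0, m_1 = -3/2, m_2 = 0.
On [3, 5], S(x) = 5 + 3/2·(x - 3) - 3/4·(x - 3)² + 1/8·(x - 3)³.
With (x - 3) = 2/3: S(11/3) = 154/27.

5.7037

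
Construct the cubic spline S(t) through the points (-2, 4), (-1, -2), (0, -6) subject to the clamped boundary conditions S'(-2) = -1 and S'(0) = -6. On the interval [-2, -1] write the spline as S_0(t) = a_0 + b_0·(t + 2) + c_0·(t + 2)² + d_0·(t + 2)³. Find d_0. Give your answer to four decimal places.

5.2500

With M_i denoting the second derivative at x_i, h_i = 1, 1, and Δ_i = (y_(i+1) − y_i)/h_i = -6, -4:
  1·M_0 + 4·M_1 + 1·M_2 = 6(Δ_1 - Δ_0) = 12
Clamped end conditions give two more equations: 2h_0·M_0 + h_0·M_1 = 6(Δ_0 - S'(-2)) = -30 and h_1·M_1 + 2h_1·M_2 = 6(S'(0) - Δ_1) = -12.
Hence M_0 = -41/2, M_1 = 11, M_2 = -23/2.
On [-2, -1], with S_0(t) = a_0 + b_0·(t + 2) + c_0·(t + 2)² + d_0·(t + 2)³: c_0 = M_0/2 = -41/4, d_0 = (M_1 - M_0)/(6h_0) = 21/4, b_0 = Δ_0 - h_0(2M_0 + M_1)/6 = -1.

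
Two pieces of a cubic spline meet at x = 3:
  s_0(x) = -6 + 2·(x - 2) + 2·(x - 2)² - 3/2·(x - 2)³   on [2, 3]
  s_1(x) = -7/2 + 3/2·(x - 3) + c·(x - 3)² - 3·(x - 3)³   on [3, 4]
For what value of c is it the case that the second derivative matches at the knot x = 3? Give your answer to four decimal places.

-2.5000

s_0''(x) = 4 - 9·(x - 2), so s_0''(3) = -5. On the right, s_1''(3) = 2c, so c = -5/2.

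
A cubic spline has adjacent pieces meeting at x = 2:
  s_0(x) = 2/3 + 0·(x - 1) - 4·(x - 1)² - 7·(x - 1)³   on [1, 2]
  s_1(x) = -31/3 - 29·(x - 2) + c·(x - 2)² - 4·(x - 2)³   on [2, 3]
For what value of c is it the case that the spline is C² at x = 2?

-25

s_0''(x) = -8 - 42·(x - 1), so s_0''(2) = -50. On the right, s_1''(2) = 2c, so c = -25.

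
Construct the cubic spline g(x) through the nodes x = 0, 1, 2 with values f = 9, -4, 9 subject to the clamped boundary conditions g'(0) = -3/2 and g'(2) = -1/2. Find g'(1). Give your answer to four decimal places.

0.5000

Put m_i = g'' at the i-th knot. Here h = (1, 1) and Δ = (-13, 13), so the interior equations h_(i-1)·m_(i-1) + 2(h_(i-1)+h_i)·m_i + h_i·m_(i+1) = 6(Δ_i − Δ_(i-1)) read
  1·m_0 + 4·m_1 + 1·m_2 = 6(Δ_1 - Δ_0) = 156
Clamped end conditions give two more equations: 2h_0·m_0 + h_0·m_1 = 6(Δ_0 - g'(0)) = -69 and h_1·m_1 + 2h_1·m_2 = 6(g'(2) - Δ_1) = -81.
Forward elimination and back-substitution give m_0 = -73, m_1 = 77, m_2 = -79.
On [1, 2], g'(x) = b_1 + 2c_1·(x - 1) + 3d_1·(x - 1)² with b_1 = Δ_1 - h_1(2m_1 + m_2)/6 = 1/2, c_1 = m_1/2 = 77/2, d_1 = (m_2 - m_1)/(6h_1) = -26. So g'(1) = 1/2.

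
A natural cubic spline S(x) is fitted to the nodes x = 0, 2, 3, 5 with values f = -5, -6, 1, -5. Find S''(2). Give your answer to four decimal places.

With m_i denoting the second derivative at x_i, h_i = 2, 1, 2, and Δ_i = (y_(i+1) − y_i)/h_i = -1/2, 7, -3:
  2·m_0 + 6·m_1 + 1·m_2 = 6(Δ_1 - Δ_0) = 45
  1·m_1 + 6·m_2 + 2·m_3 = 6(Δ_2 - Δ_1) = -60
Natural end conditions: m_0 = m_3 = 0.
Solving: m_0 = 0, m_1 = 66/7, m_2 = -81/7, m_3 = 0.

9.4286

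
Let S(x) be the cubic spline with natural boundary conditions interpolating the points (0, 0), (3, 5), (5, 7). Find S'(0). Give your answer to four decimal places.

Write M_i for S''(x_i). With h_i = 3, 2 and divided differences Δ_i = 5/3, 1, the continuity of S' gives the tridiagonal system
  3·M_0 + 10·M_1 + 2·M_2 = 6(Δ_1 - Δ_0) = -4
Natural end conditions: M_0 = M_2 = 0.
Solving the tridiagonal system: M_0 = 0, M_1 = -2/5, M_2 = 0.
On [0, 3], S'(x) = b_0 + 2c_0·x + 3d_0·x² with b_0 = Δ_0 - h_0(2M_0 + M_1)/6 = 28/15, c_0 = M_0/2 = 0, d_0 = (M_1 - M_0)/(6h_0) = -1/45. So S'(0) = 28/15.

1.8667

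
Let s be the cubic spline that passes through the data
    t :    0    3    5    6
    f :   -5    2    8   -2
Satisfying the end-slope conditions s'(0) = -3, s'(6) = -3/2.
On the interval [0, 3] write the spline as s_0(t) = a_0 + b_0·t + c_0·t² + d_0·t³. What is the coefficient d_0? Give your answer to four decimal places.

Let σ_i = s''(x_i). Step sizes h_i = 3, 2, 1; slopes of the chords Δ_i = (y_(i+1) - y_i)/h_i = 7/3, 3, -10.
  3·σ_0 + 10·σ_1 + 2·σ_2 = 6(Δ_1 - Δ_0) = 4
  2·σ_1 + 6·σ_2 + 1·σ_3 = 6(Δ_2 - Δ_1) = -78
Clamped end conditions give two more equations: 2h_0·σ_0 + h_0·σ_1 = 6(Δ_0 - s'(0)) = 32 and h_2·σ_2 + 2h_2·σ_3 = 6(s'(6) - Δ_2) = 51.
Solving the tridiagonal system: σ_0 = 70/19, σ_1 = 188/57, σ_2 = -1141/57, σ_3 = 2024/57.
On [0, 3], with s_0(t) = a_0 + b_0·t + c_0·t² + d_0·t³: c_0 = σ_0/2 = 35/19, d_0 = (σ_1 - σ_0)/(6h_0) = -11/513, b_0 = Δ_0 - h_0(2σ_0 + σ_1)/6 = -3.

-0.0214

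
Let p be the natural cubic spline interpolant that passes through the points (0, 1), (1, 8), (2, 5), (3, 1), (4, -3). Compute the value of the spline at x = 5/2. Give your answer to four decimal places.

With m_i denoting the second derivative at x_i, h_i = 1, 1, 1, 1, and Δ_i = (y_(i+1) − y_i)/h_i = 7, -3, -4, -4:
  1·m_0 + 4·m_1 + 1·m_2 = 6(Δ_1 - Δ_0) = -60
  1·m_1 + 4·m_2 + 1·m_3 = 6(Δ_2 - Δ_1) = -6
  1·m_2 + 4·m_3 + 1·m_4 = 6(Δ_3 - Δ_2) = 0
Natural end conditions: m_0 = m_4 = 0.
Solving: m_0 = 0, m_1 = -219/14, m_2 = 18/7, m_3 = -9/14, m_4 = 0.
On [2, 3], p(x) = 5 - 19/4·(x - 2) + 9/7·(x - 2)² - 15/28·(x - 2)³.
With (x - 2) = 1/2: p(5/2) = 645/224.

2.8795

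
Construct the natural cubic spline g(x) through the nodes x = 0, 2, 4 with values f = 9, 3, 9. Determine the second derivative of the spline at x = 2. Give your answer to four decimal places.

4.5000

Write M_i for g''(x_i). With h_i = 2, 2 and divided differences Δ_i = -3, 3, the continuity of g' gives the tridiagonal system
  2·M_0 + 8·M_1 + 2·M_2 = 6(Δ_1 - Δ_0) = 36
Natural end conditions: M_0 = M_2 = 0.
Forward elimination and back-substitution give M_0 = 0, M_1 = 9/2, M_2 = 0.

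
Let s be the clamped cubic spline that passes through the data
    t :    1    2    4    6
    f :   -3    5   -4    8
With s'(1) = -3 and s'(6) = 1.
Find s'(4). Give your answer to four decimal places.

-0.8478

With M_i denoting the second derivative at x_i, h_i = 1, 2, 2, and Δ_i = (y_(i+1) − y_i)/h_i = 8, -9/2, 6:
  1·M_0 + 6·M_1 + 2·M_2 = 6(Δ_1 - Δ_0) = -75
  2·M_1 + 8·M_2 + 2·M_3 = 6(Δ_2 - Δ_1) = 63
Clamped end conditions give two more equations: 2h_0·M_0 + h_0·M_1 = 6(Δ_0 - s'(1)) = 66 and h_2·M_2 + 2h_2·M_3 = 6(s'(6) - Δ_2) = -30.
Solving the tridiagonal system: M_0 = 1063/23, M_1 = -608/23, M_2 = 430/23, M_3 = -775/46.
On [4, 6], s'(t) = b_2 + 2c_2·(t - 4) + 3d_2·(t - 4)² with b_2 = Δ_2 - h_2(2M_2 + M_3)/6 = -39/46, c_2 = M_2/2 = 215/23, d_2 = (M_3 - M_2)/(6h_2) = -545/184. So s'(4) = -39/46.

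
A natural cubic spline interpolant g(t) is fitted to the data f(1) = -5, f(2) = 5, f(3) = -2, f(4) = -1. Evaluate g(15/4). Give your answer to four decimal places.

-2.0156

Put m_i = g'' at the i-th knot. Here h = (1, 1, 1) and Δ = (10, -7, 1), so the interior equations h_(i-1)·m_(i-1) + 2(h_(i-1)+h_i)·m_i + h_i·m_(i+1) = 6(Δ_i − Δ_(i-1)) read
  1·m_0 + 4·m_1 + 1·m_2 = 6(Δ_1 - Δ_0) = -102
  1·m_1 + 4·m_2 + 1·m_3 = 6(Δ_2 - Δ_1) = 48
Natural end conditions: m_0 = m_3 = 0.
Solving: m_0 = 0, m_1 = -152/5, m_2 = 98/5, m_3 = 0.
On [3, 4], g(t) = -2 - 83/15·(t - 3) + 49/5·(t - 3)² - 49/15·(t - 3)³.
With (t - 3) = 3/4: g(15/4) = -129/64.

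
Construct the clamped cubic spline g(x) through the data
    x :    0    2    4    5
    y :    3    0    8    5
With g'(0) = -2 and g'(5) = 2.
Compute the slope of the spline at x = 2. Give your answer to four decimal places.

2.9130

Write m_i for g''(x_i). With h_i = 2, 2, 1 and divided differences Δ_i = -3/2, 4, -3, the continuity of g' gives the tridiagonal system
  2·m_0 + 8·m_1 + 2·m_2 = 6(Δ_1 - Δ_0) = 33
  2·m_1 + 6·m_2 + 1·m_3 = 6(Δ_2 - Δ_1) = -42
Clamped end conditions give two more equations: 2h_0·m_0 + h_0·m_1 = 6(Δ_0 - g'(0)) = 3 and h_2·m_2 + 2h_2·m_3 = 6(g'(5) - Δ_2) = 30.
Solving the tridiagonal system: m_0 = -157/46, m_1 = 383/46, m_2 = -308/23, m_3 = 499/23.
On [2, 4], g'(x) = b_1 + 2c_1·(x - 2) + 3d_1·(x - 2)² with b_1 = Δ_1 - h_1(2m_1 + m_2)/6 = 67/23, c_1 = m_1/2 = 383/92, d_1 = (m_2 - m_1)/(6h_1) = -333/184. So g'(2) = 67/23.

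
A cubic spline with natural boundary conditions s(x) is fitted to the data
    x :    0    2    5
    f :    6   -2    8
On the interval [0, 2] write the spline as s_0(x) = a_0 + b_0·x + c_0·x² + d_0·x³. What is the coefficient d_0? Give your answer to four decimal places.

Write M_i for s''(x_i). With h_i = 2, 3 and divided differences Δ_i = -4, 10/3, the continuity of s' gives the tridiagonal system
  2·M_0 + 10·M_1 + 3·M_2 = 6(Δ_1 - Δ_0) = 44
Natural end conditions: M_0 = M_2 = 0.
Solving: M_0 = 0, M_1 = 22/5, M_2 = 0.
On [0, 2], with s_0(x) = a_0 + b_0·x + c_0·x² + d_0·x³: c_0 = M_0/2 = 0, d_0 = (M_1 - M_0)/(6h_0) = 11/30, b_0 = Δ_0 - h_0(2M_0 + M_1)/6 = -82/15.

0.3667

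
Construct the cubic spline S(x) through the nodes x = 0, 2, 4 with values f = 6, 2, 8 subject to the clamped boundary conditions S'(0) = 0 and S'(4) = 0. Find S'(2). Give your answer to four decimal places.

0.7500

Write m_i for S''(x_i). With h_i = 2, 2 and divided differences Δ_i = -2, 3, the continuity of S' gives the tridiagonal system
  2·m_0 + 8·m_1 + 2·m_2 = 6(Δ_1 - Δ_0) = 30
Clamped end conditions give two more equations: 2h_0·m_0 + h_0·m_1 = 6(Δ_0 - S'(0)) = -12 and h_1·m_1 + 2h_1·m_2 = 6(S'(4) - Δ_1) = -18.
Solving: m_0 = -27/4, m_1 = 15/2, m_2 = -33/4.
On [2, 4], S'(x) = b_1 + 2c_1·(x - 2) + 3d_1·(x - 2)² with b_1 = Δ_1 - h_1(2m_1 + m_2)/6 = 3/4, c_1 = m_1/2 = 15/4, d_1 = (m_2 - m_1)/(6h_1) = -21/16. So S'(2) = 3/4.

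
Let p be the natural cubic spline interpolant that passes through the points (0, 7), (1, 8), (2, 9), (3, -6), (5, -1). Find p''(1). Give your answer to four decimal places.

Put M_i = p'' at the i-th knot. Here h = (1, 1, 1, 2) and Δ = (1, 1, -15, 5/2), so the interior equations h_(i-1)·M_(i-1) + 2(h_(i-1)+h_i)·M_i + h_i·M_(i+1) = 6(Δ_i − Δ_(i-1)) read
  1·M_0 + 4·M_1 + 1·M_2 = 6(Δ_1 - Δ_0) = 0
  1·M_1 + 4·M_2 + 1·M_3 = 6(Δ_2 - Δ_1) = -96
  1·M_2 + 6·M_3 + 2·M_4 = 6(Δ_3 - Δ_2) = 105
Natural end conditions: M_0 = M_4 = 0.
Forward elimination and back-substitution give M_0 = 0, M_1 = 681/86, M_2 = -1362/43, M_3 = 1959/86, M_4 = 0.

7.9186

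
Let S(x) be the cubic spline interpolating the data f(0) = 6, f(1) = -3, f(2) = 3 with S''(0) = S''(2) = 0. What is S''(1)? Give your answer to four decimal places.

22.5000

With m_i denoting the second derivative at x_i, h_i = 1, 1, and Δ_i = (y_(i+1) − y_i)/h_i = -9, 6:
  1·m_0 + 4·m_1 + 1·m_2 = 6(Δ_1 - Δ_0) = 90
Natural end conditions: m_0 = m_2 = 0.
Solving the tridiagonal system: m_0 = 0, m_1 = 45/2, m_2 = 0.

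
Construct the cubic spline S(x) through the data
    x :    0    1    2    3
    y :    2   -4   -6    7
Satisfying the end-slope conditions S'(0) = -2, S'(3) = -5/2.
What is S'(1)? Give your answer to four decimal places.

Put σ_i = S'' at the i-th knot. Here h = (1, 1, 1) and Δ = (-6, -2, 13), so the interior equations h_(i-1)·σ_(i-1) + 2(h_(i-1)+h_i)·σ_i + h_i·σ_(i+1) = 6(Δ_i − Δ_(i-1)) read
  1·σ_0 + 4·σ_1 + 1·σ_2 = 6(Δ_1 - Δ_0) = 24
  1·σ_1 + 4·σ_2 + 1·σ_3 = 6(Δ_2 - Δ_1) = 90
Clamped end conditions give two more equations: 2h_0·σ_0 + h_0·σ_1 = 6(Δ_0 - S'(0)) = -24 and h_2·σ_2 + 2h_2·σ_3 = 6(S'(3) - Δ_2) = -93.
Forward elimination and back-substitution give σ_0 = -173/15, σ_1 = -14/15, σ_2 = 589/15, σ_3 = -992/15.
On [1, 2], S'(x) = b_1 + 2c_1·(x - 1) + 3d_1·(x - 1)² with b_1 = Δ_1 - h_1(2σ_1 + σ_2)/6 = -247/30, c_1 = σ_1/2 = -7/15, d_1 = (σ_2 - σ_1)/(6h_1) = 67/10. So S'(1) = -247/30.

-8.2333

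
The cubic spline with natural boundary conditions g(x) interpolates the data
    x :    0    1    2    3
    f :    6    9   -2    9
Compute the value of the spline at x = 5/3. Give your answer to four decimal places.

Put M_i = g'' at the i-th knot. Here h = (1, 1, 1) and Δ = (3, -11, 11), so the interior equations h_(i-1)·M_(i-1) + 2(h_(i-1)+h_i)·M_i + h_i·M_(i+1) = 6(Δ_i − Δ_(i-1)) read
  1·M_0 + 4·M_1 + 1·M_2 = 6(Δ_1 - Δ_0) = -84
  1·M_1 + 4·M_2 + 1·M_3 = 6(Δ_2 - Δ_1) = 132
Natural end conditions: M_0 = M_3 = 0.
Solving the tridiagonal system: M_0 = 0, M_1 = -156/5, M_2 = 204/5, M_3 = 0.
On [1, 2], g(x) = 9 - 37/5·(x - 1) - 78/5·(x - 1)² + 12·(x - 1)³.
With (x - 1) = 2/3: g(5/3) = 31/45.

0.6889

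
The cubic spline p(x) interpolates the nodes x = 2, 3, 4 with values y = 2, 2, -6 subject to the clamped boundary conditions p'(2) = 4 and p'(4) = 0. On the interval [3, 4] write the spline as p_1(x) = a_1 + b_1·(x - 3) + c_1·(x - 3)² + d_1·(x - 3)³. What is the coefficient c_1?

-10

Write M_i for p''(x_i). With h_i = 1, 1 and divided differences Δ_i = 0, -8, the continuity of p' gives the tridiagonal system
  1·M_0 + 4·M_1 + 1·M_2 = 6(Δ_1 - Δ_0) = -48
Clamped end conditions give two more equations: 2h_0·M_0 + h_0·M_1 = 6(Δ_0 - p'(2)) = -24 and h_1·M_1 + 2h_1·M_2 = 6(p'(4) - Δ_1) = 48.
Hence M_0 = -2, M_1 = -20, M_2 = 34.
On [3, 4], with p_1(x) = a_1 + b_1·(x - 3) + c_1·(x - 3)² + d_1·(x - 3)³: c_1 = M_1/2 = -10, d_1 = (M_2 - M_1)/(6h_1) = 9, b_1 = Δ_1 - h_1(2M_1 + M_2)/6 = -7.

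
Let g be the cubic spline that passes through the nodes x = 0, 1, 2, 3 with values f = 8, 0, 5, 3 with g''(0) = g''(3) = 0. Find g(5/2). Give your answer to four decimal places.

Let m_i = g''(x_i). Step sizes h_i = 1, 1, 1; slopes of the chords Δ_i = (y_(i+1) - y_i)/h_i = -8, 5, -2.
  1·m_0 + 4·m_1 + 1·m_2 = 6(Δ_1 - Δ_0) = 78
  1·m_1 + 4·m_2 + 1·m_3 = 6(Δ_2 - Δ_1) = -42
Natural end conditions: m_0 = m_3 = 0.
Forward elimination and back-substitution give m_0 = 0, m_1 = 118/5, m_2 = -82/5, m_3 = 0.
On [2, 3], g(x) = 5 + 52/15·(x - 2) - 41/5·(x - 2)² + 41/15·(x - 2)³.
With (x - 2) = 1/2: g(5/2) = 201/40.

5.0250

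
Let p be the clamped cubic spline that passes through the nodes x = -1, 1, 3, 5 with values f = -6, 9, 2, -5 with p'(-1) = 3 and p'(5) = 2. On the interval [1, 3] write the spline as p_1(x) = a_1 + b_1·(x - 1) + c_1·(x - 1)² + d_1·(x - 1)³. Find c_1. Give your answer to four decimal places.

-5.8167

Let M_i = p''(x_i). Step sizes h_i = 2, 2, 2; slopes of the chords Δ_i = (y_(i+1) - y_i)/h_i = 15/2, -7/2, -7/2.
  2·M_0 + 8·M_1 + 2·M_2 = 6(Δ_1 - Δ_0) = -66
  2·M_1 + 8·M_2 + 2·M_3 = 6(Δ_2 - Δ_1) = 0
Clamped end conditions give two more equations: 2h_0·M_0 + h_0·M_1 = 6(Δ_0 - p'(-1)) = 27 and h_2·M_2 + 2h_2·M_3 = 6(p'(5) - Δ_2) = 33.
Solving the tridiagonal system: M_0 = 377/30, M_1 = -349/30, M_2 = 29/30, M_3 = 233/30.
On [1, 3], with p_1(x) = a_1 + b_1·(x - 1) + c_1·(x - 1)² + d_1·(x - 1)³: c_1 = M_1/2 = -349/60, d_1 = (M_2 - M_1)/(6h_1) = 21/20, b_1 = Δ_1 - h_1(2M_1 + M_2)/6 = 59/15.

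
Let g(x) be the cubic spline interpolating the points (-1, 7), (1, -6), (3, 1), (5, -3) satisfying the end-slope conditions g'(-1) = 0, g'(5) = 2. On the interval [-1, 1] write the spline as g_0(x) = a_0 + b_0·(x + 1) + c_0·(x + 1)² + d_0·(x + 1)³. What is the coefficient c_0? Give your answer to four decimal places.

Let M_i = g''(x_i). Step sizes h_i = 2, 2, 2; slopes of the chords Δ_i = (y_(i+1) - y_i)/h_i = -13/2, 7/2, -2.
  2·M_0 + 8·M_1 + 2·M_2 = 6(Δ_1 - Δ_0) = 60
  2·M_1 + 8·M_2 + 2·M_3 = 6(Δ_2 - Δ_1) = -33
Clamped end conditions give two more equations: 2h_0·M_0 + h_0·M_1 = 6(Δ_0 - g'(-1)) = -39 and h_2·M_2 + 2h_2·M_3 = 6(g'(5) - Δ_2) = 24.
Forward elimination and back-substitution give M_0 = -254/15, M_1 = 431/30, M_2 = -158/15, M_3 = 169/15.
On [-1, 1], with g_0(x) = a_0 + b_0·(x + 1) + c_0·(x + 1)² + d_0·(x + 1)³: c_0 = M_0/2 = -127/15, d_0 = (M_1 - M_0)/(6h_0) = 313/120, b_0 = Δ_0 - h_0(2M_0 + M_1)/6 = 0.

-8.4667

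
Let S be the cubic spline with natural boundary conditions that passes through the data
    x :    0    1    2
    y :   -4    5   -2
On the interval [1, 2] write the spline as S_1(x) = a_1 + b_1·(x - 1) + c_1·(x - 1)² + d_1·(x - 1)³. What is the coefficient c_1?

-12

With m_i denoting the second derivative at x_i, h_i = 1, 1, and Δ_i = (y_(i+1) − y_i)/h_i = 9, -7:
  1·m_0 + 4·m_1 + 1·m_2 = 6(Δ_1 - Δ_0) = -96
Natural end conditions: m_0 = m_2 = 0.
Forward elimination and back-substitution give m_0 = 0, m_1 = -24, m_2 = 0.
On [1, 2], with S_1(x) = a_1 + b_1·(x - 1) + c_1·(x - 1)² + d_1·(x - 1)³: c_1 = m_1/2 = -12, d_1 = (m_2 - m_1)/(6h_1) = 4, b_1 = Δ_1 - h_1(2m_1 + m_2)/6 = 1.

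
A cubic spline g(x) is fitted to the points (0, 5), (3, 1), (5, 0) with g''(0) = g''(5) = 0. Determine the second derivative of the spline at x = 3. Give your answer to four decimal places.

0.5000

Put M_i = g'' at the i-th knot. Here h = (3, 2) and Δ = (-4/3, -1/2), so the interior equations h_(i-1)·M_(i-1) + 2(h_(i-1)+h_i)·M_i + h_i·M_(i+1) = 6(Δ_i − Δ_(i-1)) read
  3·M_0 + 10·M_1 + 2·M_2 = 6(Δ_1 - Δ_0) = 5
Natural end conditions: M_0 = M_2 = 0.
Forward elimination and back-substitution give M_0 = 0, M_1 = 1/2, M_2 = 0.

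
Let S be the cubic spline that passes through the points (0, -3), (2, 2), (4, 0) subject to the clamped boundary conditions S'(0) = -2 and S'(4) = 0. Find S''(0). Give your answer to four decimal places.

9.8750

Let σ_i = S''(x_i). Step sizes h_i = 2, 2; slopes of the chords Δ_i = (y_(i+1) - y_i)/h_i = 5/2, -1.
  2·σ_0 + 8·σ_1 + 2·σ_2 = 6(Δ_1 - Δ_0) = -21
Clamped end conditions give two more equations: 2h_0·σ_0 + h_0·σ_1 = 6(Δ_0 - S'(0)) = 27 and h_1·σ_1 + 2h_1·σ_2 = 6(S'(4) - Δ_1) = 6.
Hence σ_0 = 79/8, σ_1 = -25/4, σ_2 = 37/8.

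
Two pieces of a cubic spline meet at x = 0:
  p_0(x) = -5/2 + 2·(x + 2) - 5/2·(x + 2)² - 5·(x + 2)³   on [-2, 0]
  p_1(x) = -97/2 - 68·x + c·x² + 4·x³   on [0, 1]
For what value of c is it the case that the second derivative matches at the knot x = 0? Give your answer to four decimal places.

-32.5000

p_0''(x) = -5 - 30·(x + 2), so p_0''(0) = -65. On the right, p_1''(0) = 2c, so c = -65/2.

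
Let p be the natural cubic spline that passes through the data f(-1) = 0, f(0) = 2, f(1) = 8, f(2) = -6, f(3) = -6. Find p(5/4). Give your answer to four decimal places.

5.5664

Write σ_i for p''(x_i). With h_i = 1, 1, 1, 1 and divided differences Δ_i = 2, 6, -14, 0, the continuity of p' gives the tridiagonal system
  1·σ_0 + 4·σ_1 + 1·σ_2 = 6(Δ_1 - Δ_0) = 24
  1·σ_1 + 4·σ_2 + 1·σ_3 = 6(Δ_2 - Δ_1) = -120
  1·σ_2 + 4·σ_3 + 1·σ_4 = 6(Δ_3 - Δ_2) = 84
Natural end conditions: σ_0 = σ_4 = 0.
Forward elimination and back-substitution give σ_0 = 0, σ_1 = 33/2, σ_2 = -42, σ_3 = 63/2, σ_4 = 0.
On [1, 2], p(x) = 8 - 21/4·(x - 1) - 21·(x - 1)² + 49/4·(x - 1)³.
With (x - 1) = 1/4: p(5/4) = 1425/256.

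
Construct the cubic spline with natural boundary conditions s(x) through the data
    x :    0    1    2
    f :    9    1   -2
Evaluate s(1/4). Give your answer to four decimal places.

6.7070

Write M_i for s''(x_i). With h_i = 1, 1 and divided differences Δ_i = -8, -3, the continuity of s' gives the tridiagonal system
  1·M_0 + 4·M_1 + 1·M_2 = 6(Δ_1 - Δ_0) = 30
Natural end conditions: M_0 = M_2 = 0.
Solving the tridiagonal system: M_0 = 0, M_1 = 15/2, M_2 = 0.
On [0, 1], s(x) = 9 - 37/4·x + 0·x² + 5/4·x³.
With x = 1/4: s(1/4) = 1717/256.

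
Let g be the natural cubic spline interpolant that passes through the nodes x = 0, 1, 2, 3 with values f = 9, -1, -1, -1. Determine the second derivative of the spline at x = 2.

Put σ_i = g'' at the i-th knot. Here h = (1, 1, 1) and Δ = (-10, 0, 0), so the interior equations h_(i-1)·σ_(i-1) + 2(h_(i-1)+h_i)·σ_i + h_i·σ_(i+1) = 6(Δ_i − Δ_(i-1)) read
  1·σ_0 + 4·σ_1 + 1·σ_2 = 6(Δ_1 - Δ_0) = 60
  1·σ_1 + 4·σ_2 + 1·σ_3 = 6(Δ_2 - Δ_1) = 0
Natural end conditions: σ_0 = σ_3 = 0.
Forward elimination and back-substitution give σ_0 = 0, σ_1 = 16, σ_2 = -4, σ_3 = 0.

-4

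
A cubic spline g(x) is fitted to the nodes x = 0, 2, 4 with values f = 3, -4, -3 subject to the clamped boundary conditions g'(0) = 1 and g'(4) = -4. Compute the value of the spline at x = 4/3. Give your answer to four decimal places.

-1.5926

Let σ_i = g''(x_i). Step sizes h_i = 2, 2; slopes of the chords Δ_i = (y_(i+1) - y_i)/h_i = -7/2, 1/2.
  2·σ_0 + 8·σ_1 + 2·σ_2 = 6(Δ_1 - Δ_0) = 24
Clamped end conditions give two more equations: 2h_0·σ_0 + h_0·σ_1 = 6(Δ_0 - g'(0)) = -27 and h_1·σ_1 + 2h_1·σ_2 = 6(g'(4) - Δ_1) = -27.
Hence σ_0 = -11, σ_1 = 17/2, σ_2 = -11.
On [0, 2], g(x) = 3 + 1·x - 11/2·x² + 13/8·x³.
With x = 4/3: g(4/3) = -43/27.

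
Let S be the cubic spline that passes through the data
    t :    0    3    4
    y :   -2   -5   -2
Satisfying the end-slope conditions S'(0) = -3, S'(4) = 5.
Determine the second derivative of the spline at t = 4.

Write M_i for S''(x_i). With h_i = 3, 1 and divided differences Δ_i = -1, 3, the continuity of S' gives the tridiagonal system
  3·M_0 + 8·M_1 + 1·M_2 = 6(Δ_1 - Δ_0) = 24
Clamped end conditions give two more equations: 2h_0·M_0 + h_0·M_1 = 6(Δ_0 - S'(0)) = 12 and h_1·M_1 + 2h_1·M_2 = 6(S'(4) - Δ_1) = 12.
Forward elimination and back-substitution give M_0 = 1, M_1 = 2, M_2 = 5.

5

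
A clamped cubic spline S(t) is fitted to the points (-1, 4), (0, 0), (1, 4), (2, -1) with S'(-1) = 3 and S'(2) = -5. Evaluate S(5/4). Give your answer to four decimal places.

Let M_i = S''(x_i). Step sizes h_i = 1, 1, 1; slopes of the chords Δ_i = (y_(i+1) - y_i)/h_i = -4, 4, -5.
  1·M_0 + 4·M_1 + 1·M_2 = 6(Δ_1 - Δ_0) = 48
  1·M_1 + 4·M_2 + 1·M_3 = 6(Δ_2 - Δ_1) = -54
Clamped end conditions give two more equations: 2h_0·M_0 + h_0·M_1 = 6(Δ_0 - S'(-1)) = -42 and h_2·M_2 + 2h_2·M_3 = 6(S'(2) - Δ_2) = 0.
Hence M_0 = -512/15, M_1 = 394/15, M_2 = -344/15, M_3 = 172/15.
On [1, 2], S(t) = 4 + 11/15·(t - 1) - 172/15·(t - 1)² + 86/15·(t - 1)³.
With (t - 1) = 1/4: S(5/4) = 569/160.

3.5563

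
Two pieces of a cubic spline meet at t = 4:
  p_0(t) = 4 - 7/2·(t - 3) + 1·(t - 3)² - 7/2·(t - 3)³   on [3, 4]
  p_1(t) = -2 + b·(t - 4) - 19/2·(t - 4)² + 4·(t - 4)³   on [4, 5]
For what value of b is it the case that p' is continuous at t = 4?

p_0'(t) = -7/2 + 2·(t - 3) - 21/2·(t - 3)², so p_0'(4) = -12. On the right, p_1'(4) = b, so b = -12.

-12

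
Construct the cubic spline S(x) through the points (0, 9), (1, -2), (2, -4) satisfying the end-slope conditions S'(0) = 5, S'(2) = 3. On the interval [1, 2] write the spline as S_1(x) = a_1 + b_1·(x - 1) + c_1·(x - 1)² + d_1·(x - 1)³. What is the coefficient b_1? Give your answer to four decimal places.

-11.7500

Let m_i = S''(x_i). Step sizes h_i = 1, 1; slopes of the chords Δ_i = (y_(i+1) - y_i)/h_i = -11, -2.
  1·m_0 + 4·m_1 + 1·m_2 = 6(Δ_1 - Δ_0) = 54
Clamped end conditions give two more equations: 2h_0·m_0 + h_0·m_1 = 6(Δ_0 - S'(0)) = -96 and h_1·m_1 + 2h_1·m_2 = 6(S'(2) - Δ_1) = 30.
Solving the tridiagonal system: m_0 = -125/2, m_1 = 29, m_2 = 1/2.
On [1, 2], with S_1(x) = a_1 + b_1·(x - 1) + c_1·(x - 1)² + d_1·(x - 1)³: c_1 = m_1/2 = 29/2, d_1 = (m_2 - m_1)/(6h_1) = -19/4, b_1 = Δ_1 - h_1(2m_1 + m_2)/6 = -47/4.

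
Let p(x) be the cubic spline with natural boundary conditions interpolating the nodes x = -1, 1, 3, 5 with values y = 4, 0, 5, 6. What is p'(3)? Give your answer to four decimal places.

2.1667

Put m_i = p'' at the i-th knot. Here h = (2, 2, 2) and Δ = (-2, 5/2, 1/2), so the interior equations h_(i-1)·m_(i-1) + 2(h_(i-1)+h_i)·m_i + h_i·m_(i+1) = 6(Δ_i − Δ_(i-1)) read
  2·m_0 + 8·m_1 + 2·m_2 = 6(Δ_1 - Δ_0) = 27
  2·m_1 + 8·m_2 + 2·m_3 = 6(Δ_2 - Δ_1) = -12
Natural end conditions: m_0 = m_3 = 0.
Forward elimination and back-substitution give m_0 = 0, m_1 = 4, m_2 = -5/2, m_3 = 0.
On [3, 5], p'(x) = b_2 + 2c_2·(x - 3) + 3d_2·(x - 3)² with b_2 = Δ_2 - h_2(2m_2 + m_3)/6 = 13/6, c_2 = m_2/2 = -5/4, d_2 = (m_3 - m_2)/(6h_2) = 5/24. So p'(3) = 13/6.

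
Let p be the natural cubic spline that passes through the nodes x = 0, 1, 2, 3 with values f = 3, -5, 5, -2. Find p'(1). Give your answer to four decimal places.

Let M_i = p''(x_i). Step sizes h_i = 1, 1, 1; slopes of the chords Δ_i = (y_(i+1) - y_i)/h_i = -8, 10, -7.
  1·M_0 + 4·M_1 + 1·M_2 = 6(Δ_1 - Δ_0) = 108
  1·M_1 + 4·M_2 + 1·M_3 = 6(Δ_2 - Δ_1) = -102
Natural end conditions: M_0 = M_3 = 0.
Hence M_0 = 0, M_1 = 178/5, M_2 = -172/5, M_3 = 0.
On [1, 2], p'(x) = b_1 + 2c_1·(x - 1) + 3d_1·(x - 1)² with b_1 = Δ_1 - h_1(2M_1 + M_2)/6 = 58/15, c_1 = M_1/2 = 89/5, d_1 = (M_2 - M_1)/(6h_1) = -35/3. So p'(1) = 58/15.

3.8667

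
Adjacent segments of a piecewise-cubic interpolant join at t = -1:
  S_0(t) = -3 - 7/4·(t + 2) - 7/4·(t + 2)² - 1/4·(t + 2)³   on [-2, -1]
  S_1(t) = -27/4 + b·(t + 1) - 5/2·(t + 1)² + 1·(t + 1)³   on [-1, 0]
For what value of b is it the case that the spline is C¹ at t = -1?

S_0'(t) = -7/4 - 7/2·(t + 2) - 3/4·(t + 2)², so S_0'(-1) = -6. On the right, S_1'(-1) = b, so b = -6.

-6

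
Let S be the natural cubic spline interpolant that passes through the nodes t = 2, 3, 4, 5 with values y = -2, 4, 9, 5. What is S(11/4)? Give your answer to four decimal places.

Put M_i = S'' at the i-th knot. Here h = (1, 1, 1) and Δ = (6, 5, -4), so the interior equations h_(i-1)·M_(i-1) + 2(h_(i-1)+h_i)·M_i + h_i·M_(i+1) = 6(Δ_i − Δ_(i-1)) read
  1·M_0 + 4·M_1 + 1·M_2 = 6(Δ_1 - Δ_0) = -6
  1·M_1 + 4·M_2 + 1·M_3 = 6(Δ_2 - Δ_1) = -54
Natural end conditions: M_0 = M_3 = 0.
Solving: M_0 = 0, M_1 = 2, M_2 = -14, M_3 = 0.
On [2, 3], S(t) = -2 + 17/3·(t - 2) + 0·(t - 2)² + 1/3·(t - 2)³.
With (t - 2) = 3/4: S(11/4) = 153/64.

2.3906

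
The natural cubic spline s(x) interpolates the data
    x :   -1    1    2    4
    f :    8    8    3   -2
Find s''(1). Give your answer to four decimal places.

Let M_i = s''(x_i). Step sizes h_i = 2, 1, 2; slopes of the chords Δ_i = (y_(i+1) - y_i)/h_i = 0, -5, -5/2.
  2·M_0 + 6·M_1 + 1·M_2 = 6(Δ_1 - Δ_0) = -30
  1·M_1 + 6·M_2 + 2·M_3 = 6(Δ_2 - Δ_1) = 15
Natural end conditions: M_0 = M_3 = 0.
Solving the tridiagonal system: M_0 = 0, M_1 = -39/7, M_2 = 24/7, M_3 = 0.

-5.5714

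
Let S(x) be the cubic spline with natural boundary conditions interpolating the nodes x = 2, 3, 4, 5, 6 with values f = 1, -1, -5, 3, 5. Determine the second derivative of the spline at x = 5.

Put M_i = S'' at the i-th knot. Here h = (1, 1, 1, 1) and Δ = (-2, -4, 8, 2), so the interior equations h_(i-1)·M_(i-1) + 2(h_(i-1)+h_i)·M_i + h_i·M_(i+1) = 6(Δ_i − Δ_(i-1)) read
  1·M_0 + 4·M_1 + 1·M_2 = 6(Δ_1 - Δ_0) = -12
  1·M_1 + 4·M_2 + 1·M_3 = 6(Δ_2 - Δ_1) = 72
  1·M_2 + 4·M_3 + 1·M_4 = 6(Δ_3 - Δ_2) = -36
Natural end conditions: M_0 = M_4 = 0.
Forward elimination and back-substitution give M_0 = 0, M_1 = -9, M_2 = 24, M_3 = -15, M_4 = 0.

-15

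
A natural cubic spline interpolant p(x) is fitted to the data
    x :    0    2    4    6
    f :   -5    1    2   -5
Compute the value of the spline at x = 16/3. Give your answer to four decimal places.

-2.1333

With M_i denoting the second derivative at x_i, h_i = 2, 2, 2, and Δ_i = (y_(i+1) − y_i)/h_i = 3, 1/2, -7/2:
  2·M_0 + 8·M_1 + 2·M_2 = 6(Δ_1 - Δ_0) = -15
  2·M_1 + 8·M_2 + 2·M_3 = 6(Δ_2 - Δ_1) = -24
Natural end conditions: M_0 = M_3 = 0.
Forward elimination and back-substitution give M_0 = 0, M_1 = -6/5, M_2 = -27/10, M_3 = 0.
On [4, 6], p(x) = 2 - 17/10·(x - 4) - 27/20·(x - 4)² + 9/40·(x - 4)³.
With (x - 4) = 4/3: p(16/3) = -32/15.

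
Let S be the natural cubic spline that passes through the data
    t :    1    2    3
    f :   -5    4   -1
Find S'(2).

2

Write M_i for S''(x_i). With h_i = 1, 1 and divided differences Δ_i = 9, -5, the continuity of S' gives the tridiagonal system
  1·M_0 + 4·M_1 + 1·M_2 = 6(Δ_1 - Δ_0) = -84
Natural end conditions: M_0 = M_2 = 0.
Hence M_0 = 0, M_1 = -21, M_2 = 0.
On [2, 3], S'(t) = b_1 + 2c_1·(t - 2) + 3d_1·(t - 2)² with b_1 = Δ_1 - h_1(2M_1 + M_2)/6 = 2, c_1 = M_1/2 = -21/2, d_1 = (M_2 - M_1)/(6h_1) = 7/2. So S'(2) = 2.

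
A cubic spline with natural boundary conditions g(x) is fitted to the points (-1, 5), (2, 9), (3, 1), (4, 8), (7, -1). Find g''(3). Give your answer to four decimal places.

Put M_i = g'' at the i-th knot. Here h = (3, 1, 1, 3) and Δ = (4/3, -8, 7, -3), so the interior equations h_(i-1)·M_(i-1) + 2(h_(i-1)+h_i)·M_i + h_i·M_(i+1) = 6(Δ_i − Δ_(i-1)) read
  3·M_0 + 8·M_1 + 1·M_2 = 6(Δ_1 - Δ_0) = -56
  1·M_1 + 4·M_2 + 1·M_3 = 6(Δ_2 - Δ_1) = 90
  1·M_2 + 8·M_3 + 3·M_4 = 6(Δ_3 - Δ_2) = -60
Natural end conditions: M_0 = M_4 = 0.
Forward elimination and back-substitution give M_0 = 0, M_1 = -629/60, M_2 = 418/15, M_3 = -659/60, M_4 = 0.

27.8667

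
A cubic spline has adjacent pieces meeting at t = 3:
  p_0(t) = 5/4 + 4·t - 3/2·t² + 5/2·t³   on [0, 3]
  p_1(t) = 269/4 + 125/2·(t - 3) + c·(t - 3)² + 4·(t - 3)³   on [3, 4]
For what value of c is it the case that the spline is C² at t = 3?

p_0''(t) = -3 + 15·t, so p_0''(3) = 42. On the right, p_1''(3) = 2c, so c = 21.

21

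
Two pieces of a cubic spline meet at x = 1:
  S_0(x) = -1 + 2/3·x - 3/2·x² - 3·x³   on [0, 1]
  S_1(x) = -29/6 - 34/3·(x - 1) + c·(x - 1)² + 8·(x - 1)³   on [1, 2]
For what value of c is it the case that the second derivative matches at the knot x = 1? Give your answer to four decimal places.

-10.5000

S_0''(x) = -3 - 18·x, so S_0''(1) = -21. On the right, S_1''(1) = 2c, so c = -21/2.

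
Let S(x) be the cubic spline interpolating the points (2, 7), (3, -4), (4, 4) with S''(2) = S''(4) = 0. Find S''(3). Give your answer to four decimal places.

With σ_i denoting the second derivative at x_i, h_i = 1, 1, and Δ_i = (y_(i+1) − y_i)/h_i = -11, 8:
  1·σ_0 + 4·σ_1 + 1·σ_2 = 6(Δ_1 - Δ_0) = 114
Natural end conditions: σ_0 = σ_2 = 0.
Forward elimination and back-substitution give σ_0 = 0, σ_1 = 57/2, σ_2 = 0.

28.5000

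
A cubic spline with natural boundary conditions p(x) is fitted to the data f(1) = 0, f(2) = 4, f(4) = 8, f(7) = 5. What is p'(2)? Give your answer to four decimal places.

3.5000

With m_i denoting the second derivative at x_i, h_i = 1, 2, 3, and Δ_i = (y_(i+1) − y_i)/h_i = 4, 2, -1:
  1·m_0 + 6·m_1 + 2·m_2 = 6(Δ_1 - Δ_0) = -12
  2·m_1 + 10·m_2 + 3·m_3 = 6(Δ_2 - Δ_1) = -18
Natural end conditions: m_0 = m_3 = 0.
Solving the tridiagonal system: m_0 = 0, m_1 = -3/2, m_2 = -3/2, m_3 = 0.
On [2, 4], p'(x) = b_1 + 2c_1·(x - 2) + 3d_1·(x - 2)² with b_1 = Δ_1 - h_1(2m_1 + m_2)/6 = 7/2, c_1 = m_1/2 = -3/4, d_1 = (m_2 - m_1)/(6h_1) = 0. So p'(2) = 7/2.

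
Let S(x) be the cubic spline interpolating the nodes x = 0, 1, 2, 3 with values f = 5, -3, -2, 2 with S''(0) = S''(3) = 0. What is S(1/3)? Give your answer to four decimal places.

1.6815

Put σ_i = S'' at the i-th knot. Here h = (1, 1, 1) and Δ = (-8, 1, 4), so the interior equations h_(i-1)·σ_(i-1) + 2(h_(i-1)+h_i)·σ_i + h_i·σ_(i+1) = 6(Δ_i − Δ_(i-1)) read
  1·σ_0 + 4·σ_1 + 1·σ_2 = 6(Δ_1 - Δ_0) = 54
  1·σ_1 + 4·σ_2 + 1·σ_3 = 6(Δ_2 - Δ_1) = 18
Natural end conditions: σ_0 = σ_3 = 0.
Solving the tridiagonal system: σ_0 = 0, σ_1 = 66/5, σ_2 = 6/5, σ_3 = 0.
On [0, 1], S(x) = 5 - 51/5·x + 0·x² + 11/5·x³.
With x = 1/3: S(1/3) = 227/135.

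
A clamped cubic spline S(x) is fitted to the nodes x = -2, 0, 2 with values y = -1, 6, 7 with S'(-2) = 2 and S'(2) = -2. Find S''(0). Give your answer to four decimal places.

-2.5000

Write m_i for S''(x_i). With h_i = 2, 2 and divided differences Δ_i = 7/2, 1/2, the continuity of S' gives the tridiagonal system
  2·m_0 + 8·m_1 + 2·m_2 = 6(Δ_1 - Δ_0) = -18
Clamped end conditions give two more equations: 2h_0·m_0 + h_0·m_1 = 6(Δ_0 - S'(-2)) = 9 and h_1·m_1 + 2h_1·m_2 = 6(S'(2) - Δ_1) = -15.
Forward elimination and back-substitution give m_0 = 7/2, m_1 = -5/2, m_2 = -5/2.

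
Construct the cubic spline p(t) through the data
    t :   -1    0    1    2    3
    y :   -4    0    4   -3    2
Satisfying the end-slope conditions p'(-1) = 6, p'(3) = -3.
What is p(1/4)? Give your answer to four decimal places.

With m_i denoting the second derivative at x_i, h_i = 1, 1, 1, 1, and Δ_i = (y_(i+1) − y_i)/h_i = 4, 4, -7, 5:
  1·m_0 + 4·m_1 + 1·m_2 = 6(Δ_1 - Δ_0) = 0
  1·m_1 + 4·m_2 + 1·m_3 = 6(Δ_2 - Δ_1) = -66
  1·m_2 + 4·m_3 + 1·m_4 = 6(Δ_3 - Δ_2) = 72
Clamped end conditions give two more equations: 2h_0·m_0 + h_0·m_1 = 6(Δ_0 - p'(-1)) = -12 and h_3·m_3 + 2h_3·m_4 = 6(p'(3) - Δ_3) = -48.
Hence m_0 = -303/28, m_1 = 135/14, m_2 = -111/4, m_3 = 495/14, m_4 = -1167/28.
On [0, 1], p(t) = 0 + 303/56·t + 135/28·t² - 349/56·t³.
With t = 1/4: p(1/4) = 797/512.

1.5566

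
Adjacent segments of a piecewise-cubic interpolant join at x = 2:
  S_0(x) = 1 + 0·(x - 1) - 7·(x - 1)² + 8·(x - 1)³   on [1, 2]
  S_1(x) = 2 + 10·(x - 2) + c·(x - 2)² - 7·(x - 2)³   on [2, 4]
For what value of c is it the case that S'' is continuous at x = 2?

17

S_0''(x) = -14 + 48·(x - 1), so S_0''(2) = 34. On the right, S_1''(2) = 2c, so c = 17.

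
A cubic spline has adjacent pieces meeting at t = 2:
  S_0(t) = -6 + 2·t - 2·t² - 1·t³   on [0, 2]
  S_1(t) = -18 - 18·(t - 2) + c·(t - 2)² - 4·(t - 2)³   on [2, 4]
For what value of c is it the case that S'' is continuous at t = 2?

-8

S_0''(t) = -4 - 6·t, so S_0''(2) = -16. On the right, S_1''(2) = 2c, so c = -8.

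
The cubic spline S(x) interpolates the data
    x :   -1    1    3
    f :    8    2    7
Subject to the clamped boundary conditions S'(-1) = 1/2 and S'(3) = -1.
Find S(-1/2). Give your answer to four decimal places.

7.2266

With σ_i denoting the second derivative at x_i, h_i = 2, 2, and Δ_i = (y_(i+1) − y_i)/h_i = -3, 5/2:
  2·σ_0 + 8·σ_1 + 2·σ_2 = 6(Δ_1 - Δ_0) = 33
Clamped end conditions give two more equations: 2h_0·σ_0 + h_0·σ_1 = 6(Δ_0 - S'(-1)) = -21 and h_1·σ_1 + 2h_1·σ_2 = 6(S'(3) - Δ_1) = -21.
Hence σ_0 = -39/4, σ_1 = 9, σ_2 = -39/4.
On [-1, 1], S(x) = 8 + 1/2·(x + 1) - 39/8·(x + 1)² + 25/16·(x + 1)³.
With (x + 1) = 1/2: S(-1/2) = 925/128.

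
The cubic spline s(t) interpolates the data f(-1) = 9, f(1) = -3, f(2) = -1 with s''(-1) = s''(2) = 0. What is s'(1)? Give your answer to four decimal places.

With m_i denoting the second derivative at x_i, h_i = 2, 1, and Δ_i = (y_(i+1) − y_i)/h_i = -6, 2:
  2·m_0 + 6·m_1 + 1·m_2 = 6(Δ_1 - Δ_0) = 48
Natural end conditions: m_0 = m_2 = 0.
Solving the tridiagonal system: m_0 = 0, m_1 = 8, m_2 = 0.
On [1, 2], s'(t) = b_1 + 2c_1·(t - 1) + 3d_1·(t - 1)² with b_1 = Δ_1 - h_1(2m_1 + m_2)/6 = -2/3, c_1 = m_1/2 = 4, d_1 = (m_2 - m_1)/(6h_1) = -4/3. So s'(1) = -2/3.

-0.6667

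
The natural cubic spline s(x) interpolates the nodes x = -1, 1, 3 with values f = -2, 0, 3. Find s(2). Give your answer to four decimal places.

1.4063

Write m_i for s''(x_i). With h_i = 2, 2 and divided differences Δ_i = 1, 3/2, the continuity of s' gives the tridiagonal system
  2·m_0 + 8·m_1 + 2·m_2 = 6(Δ_1 - Δ_0) = 3
Natural end conditions: m_0 = m_2 = 0.
Hence m_0 = 0, m_1 = 3/8, m_2 = 0.
On [1, 3], s(x) = 0 + 5/4·(x - 1) + 3/16·(x - 1)² - 1/32·(x - 1)³.
With (x - 1) = 1: s(2) = 45/32.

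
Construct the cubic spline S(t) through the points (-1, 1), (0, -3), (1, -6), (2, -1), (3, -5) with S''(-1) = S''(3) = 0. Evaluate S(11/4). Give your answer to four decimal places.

-3.3052

With m_i denoting the second derivative at x_i, h_i = 1, 1, 1, 1, and Δ_i = (y_(i+1) − y_i)/h_i = -4, -3, 5, -4:
  1·m_0 + 4·m_1 + 1·m_2 = 6(Δ_1 - Δ_0) = 6
  1·m_1 + 4·m_2 + 1·m_3 = 6(Δ_2 - Δ_1) = 48
  1·m_2 + 4·m_3 + 1·m_4 = 6(Δ_3 - Δ_2) = -54
Natural end conditions: m_0 = m_4 = 0.
Hence m_0 = 0, m_1 = -39/14, m_2 = 120/7, m_3 = -249/14, m_4 = 0.
On [2, 3], S(t) = -1 + 27/14·(t - 2) - 249/28·(t - 2)² + 83/28·(t - 2)³.
With (t - 2) = 3/4: S(11/4) = -5923/1792.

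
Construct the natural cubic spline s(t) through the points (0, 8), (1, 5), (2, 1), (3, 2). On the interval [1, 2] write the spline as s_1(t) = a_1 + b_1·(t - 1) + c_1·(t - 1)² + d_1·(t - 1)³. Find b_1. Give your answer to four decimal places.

Put σ_i = s'' at the i-th knot. Here h = (1, 1, 1) and Δ = (-3, -4, 1), so the interior equations h_(i-1)·σ_(i-1) + 2(h_(i-1)+h_i)·σ_i + h_i·σ_(i+1) = 6(Δ_i − Δ_(i-1)) read
  1·σ_0 + 4·σ_1 + 1·σ_2 = 6(Δ_1 - Δ_0) = -6
  1·σ_1 + 4·σ_2 + 1·σ_3 = 6(Δ_2 - Δ_1) = 30
Natural end conditions: σ_0 = σ_3 = 0.
Solving: σ_0 = 0, σ_1 = -18/5, σ_2 = 42/5, σ_3 = 0.
On [1, 2], with s_1(t) = a_1 + b_1·(t - 1) + c_1·(t - 1)² + d_1·(t - 1)³: c_1 = σ_1/2 = -9/5, d_1 = (σ_2 - σ_1)/(6h_1) = 2, b_1 = Δ_1 - h_1(2σ_1 + σ_2)/6 = -21/5.

-4.2000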